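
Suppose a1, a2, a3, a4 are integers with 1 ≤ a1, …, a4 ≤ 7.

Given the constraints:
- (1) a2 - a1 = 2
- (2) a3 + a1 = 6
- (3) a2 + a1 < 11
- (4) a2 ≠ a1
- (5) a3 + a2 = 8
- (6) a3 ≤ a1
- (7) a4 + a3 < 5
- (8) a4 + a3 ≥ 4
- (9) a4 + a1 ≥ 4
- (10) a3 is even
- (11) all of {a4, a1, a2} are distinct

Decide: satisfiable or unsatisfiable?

Satisfiable

Take a1 = 4, a2 = 6, a3 = 2, a4 = 2. Then constraint 1: a2 - a1 = 2; constraint 2: a3 + a1 = 6; constraint 3: a2 + a1 = 10, and every other listed constraint is also met.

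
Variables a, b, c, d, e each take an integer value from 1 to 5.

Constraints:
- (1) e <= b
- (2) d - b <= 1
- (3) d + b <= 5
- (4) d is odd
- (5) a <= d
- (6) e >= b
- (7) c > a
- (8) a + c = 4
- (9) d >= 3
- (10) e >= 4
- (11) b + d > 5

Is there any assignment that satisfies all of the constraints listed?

Unsatisfiable

From constraint 9: d ≥ 3. From constraints 1 and 10: b ≥ e ≥ 4. Hence d + b ≥ 7. But constraint 3 requires d + b ≤ 5, and 5 < 7. Contradiction.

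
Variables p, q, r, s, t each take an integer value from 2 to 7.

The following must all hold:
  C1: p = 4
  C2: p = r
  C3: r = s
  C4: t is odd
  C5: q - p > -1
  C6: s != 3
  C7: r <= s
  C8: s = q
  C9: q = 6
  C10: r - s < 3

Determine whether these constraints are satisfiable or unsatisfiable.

Constraint 1 fixes p = 4 and constraint 9 fixes q = 6. Constraints 2, 3, and 8 give p = r = s = q, so p = q. But 4 ≠ 6 — contradiction.

Unsatisfiable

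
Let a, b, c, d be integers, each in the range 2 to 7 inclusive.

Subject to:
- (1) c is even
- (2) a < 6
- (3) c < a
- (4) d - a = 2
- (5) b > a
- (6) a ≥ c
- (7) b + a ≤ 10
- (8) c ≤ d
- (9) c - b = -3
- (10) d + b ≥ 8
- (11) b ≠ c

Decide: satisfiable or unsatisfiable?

One satisfying assignment is a = 4, b = 5, c = 2, d = 6.
For the less obvious constraints — constraint 4: d - a = 2; constraint 7: b + a = 9; constraint 9: c - b = -3 — and the others hold by inspection.

Satisfiable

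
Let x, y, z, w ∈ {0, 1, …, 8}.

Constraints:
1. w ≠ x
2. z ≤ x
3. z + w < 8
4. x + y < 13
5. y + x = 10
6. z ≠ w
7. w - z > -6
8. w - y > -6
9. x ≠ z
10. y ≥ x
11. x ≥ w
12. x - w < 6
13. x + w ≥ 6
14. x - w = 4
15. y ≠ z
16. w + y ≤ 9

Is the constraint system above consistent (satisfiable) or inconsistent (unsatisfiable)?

Setting (x, y, z, w) = (5, 5, 4, 1) satisfies everything: constraint 3: z + w = 5; constraint 4: x + y = 10; constraint 5: y + x = 10, and the others follow.

Satisfiable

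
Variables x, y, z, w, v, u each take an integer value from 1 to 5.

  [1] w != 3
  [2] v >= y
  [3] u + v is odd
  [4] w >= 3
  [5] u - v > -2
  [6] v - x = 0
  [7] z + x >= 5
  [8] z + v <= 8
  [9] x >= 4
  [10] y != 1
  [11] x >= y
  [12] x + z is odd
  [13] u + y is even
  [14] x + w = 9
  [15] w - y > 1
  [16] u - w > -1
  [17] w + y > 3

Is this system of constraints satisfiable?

Satisfiable

Take x = 5, y = 2, z = 2, w = 4, v = 5, u = 4. Then constraint 5: u - v = -1; constraint 6: v - x = 0, and every other listed constraint is also met.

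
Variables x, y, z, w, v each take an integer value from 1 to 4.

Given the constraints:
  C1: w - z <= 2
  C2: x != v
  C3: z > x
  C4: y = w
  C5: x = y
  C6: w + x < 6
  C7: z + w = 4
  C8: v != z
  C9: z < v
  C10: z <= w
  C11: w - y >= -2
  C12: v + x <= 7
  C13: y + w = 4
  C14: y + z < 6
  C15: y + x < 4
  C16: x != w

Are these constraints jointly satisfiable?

From constraints 4 and 5, x = y = w, so x = w. But constraint 16 says x ≠ w. Contradiction.

Unsatisfiable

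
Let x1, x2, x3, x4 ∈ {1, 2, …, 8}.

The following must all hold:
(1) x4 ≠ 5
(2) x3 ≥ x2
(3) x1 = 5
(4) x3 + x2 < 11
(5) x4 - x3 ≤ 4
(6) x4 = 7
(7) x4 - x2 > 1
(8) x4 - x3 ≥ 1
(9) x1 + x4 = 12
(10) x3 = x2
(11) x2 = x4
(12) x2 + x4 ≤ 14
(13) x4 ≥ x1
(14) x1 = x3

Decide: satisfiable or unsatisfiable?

Constraint 3 fixes x1 = 5 and constraint 6 fixes x4 = 7. Constraints 10, 11, and 14 give x1 = x3 = x2 = x4, so x1 = x4. But 5 ≠ 7 — contradiction.

Unsatisfiable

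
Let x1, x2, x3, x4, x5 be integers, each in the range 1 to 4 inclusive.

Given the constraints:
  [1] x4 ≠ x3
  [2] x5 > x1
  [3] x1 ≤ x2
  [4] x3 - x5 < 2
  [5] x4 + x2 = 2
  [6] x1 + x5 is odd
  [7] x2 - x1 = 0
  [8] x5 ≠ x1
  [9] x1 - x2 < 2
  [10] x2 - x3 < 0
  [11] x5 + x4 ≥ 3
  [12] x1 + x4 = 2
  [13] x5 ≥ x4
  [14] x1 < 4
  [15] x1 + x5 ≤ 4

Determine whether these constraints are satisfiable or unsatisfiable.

Satisfiable

Setting (x1, x2, x3, x4, x5) = (1, 1, 2, 1, 2) satisfies everything: constraint 4: x3 - x5 = 0; constraint 5: x4 + x2 = 2, and the others follow.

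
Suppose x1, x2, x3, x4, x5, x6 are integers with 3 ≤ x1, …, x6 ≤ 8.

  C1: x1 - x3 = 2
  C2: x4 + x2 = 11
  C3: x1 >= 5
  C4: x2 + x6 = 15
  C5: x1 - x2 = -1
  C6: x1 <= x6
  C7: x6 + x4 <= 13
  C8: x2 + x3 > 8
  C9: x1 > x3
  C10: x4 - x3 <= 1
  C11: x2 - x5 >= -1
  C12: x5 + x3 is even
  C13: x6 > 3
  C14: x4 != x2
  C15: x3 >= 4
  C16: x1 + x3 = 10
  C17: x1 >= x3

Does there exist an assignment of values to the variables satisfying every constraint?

Satisfiable

Setting (x1, x2, x3, x4, x5, x6) = (6, 7, 4, 4, 8, 8) satisfies everything: constraint 1: x1 - x3 = 2; constraint 2: x4 + x2 = 11, and the others follow.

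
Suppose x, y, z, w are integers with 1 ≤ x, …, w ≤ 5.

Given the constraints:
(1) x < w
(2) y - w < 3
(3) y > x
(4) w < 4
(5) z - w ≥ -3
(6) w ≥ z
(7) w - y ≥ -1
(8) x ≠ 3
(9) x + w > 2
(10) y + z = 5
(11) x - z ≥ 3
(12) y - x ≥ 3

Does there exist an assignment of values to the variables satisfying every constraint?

Constraints 5, 7, 11, and 12 give x − z ≥ 3, z − w ≥ -3, w − y ≥ -1, y − x ≥ 3.
Adding all 4 inequalities: the left sides telescope to 0, and the right sides sum to 3 + (-3) + (-1) + 3 = 2. So 0 ≥ 2, which is false.

Unsatisfiable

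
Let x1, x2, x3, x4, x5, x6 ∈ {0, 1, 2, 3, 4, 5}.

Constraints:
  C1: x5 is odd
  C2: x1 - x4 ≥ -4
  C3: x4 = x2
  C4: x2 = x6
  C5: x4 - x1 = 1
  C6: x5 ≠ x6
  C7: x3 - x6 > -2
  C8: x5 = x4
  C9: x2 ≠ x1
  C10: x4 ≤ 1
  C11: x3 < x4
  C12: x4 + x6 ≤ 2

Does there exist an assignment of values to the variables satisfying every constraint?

From constraints 3, 4, and 8, x5 = x4 = x2 = x6, so x5 = x6. But constraint 6 says x5 ≠ x6. Contradiction.

Unsatisfiable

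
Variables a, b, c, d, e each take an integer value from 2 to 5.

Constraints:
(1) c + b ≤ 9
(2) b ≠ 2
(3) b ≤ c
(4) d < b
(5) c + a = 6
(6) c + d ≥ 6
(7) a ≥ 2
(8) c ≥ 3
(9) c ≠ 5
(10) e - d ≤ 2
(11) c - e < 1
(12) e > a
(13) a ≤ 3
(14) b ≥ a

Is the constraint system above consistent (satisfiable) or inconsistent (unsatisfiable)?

Satisfiable

Try a = 2, b = 4, c = 4, d = 3, e = 5.
Check constraint 1: c + b = 8; constraint 5: c + a = 6. The remaining constraints are straightforward to verify.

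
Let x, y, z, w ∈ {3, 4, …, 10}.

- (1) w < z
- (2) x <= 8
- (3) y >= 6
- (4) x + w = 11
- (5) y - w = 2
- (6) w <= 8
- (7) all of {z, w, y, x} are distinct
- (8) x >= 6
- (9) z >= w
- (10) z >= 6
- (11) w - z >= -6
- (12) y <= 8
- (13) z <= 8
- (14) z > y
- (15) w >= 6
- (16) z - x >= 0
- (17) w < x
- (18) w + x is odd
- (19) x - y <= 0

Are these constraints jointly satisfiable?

Constraints 2, 3, 6, 8, 10, 12, 13, and 15 confine each of z, w, y, x to the 3 values {6, …, 8}.
Constraint 7 requires all 4 of them to be distinct, but only 3 values are available — impossible by the pigeonhole principle.

Unsatisfiable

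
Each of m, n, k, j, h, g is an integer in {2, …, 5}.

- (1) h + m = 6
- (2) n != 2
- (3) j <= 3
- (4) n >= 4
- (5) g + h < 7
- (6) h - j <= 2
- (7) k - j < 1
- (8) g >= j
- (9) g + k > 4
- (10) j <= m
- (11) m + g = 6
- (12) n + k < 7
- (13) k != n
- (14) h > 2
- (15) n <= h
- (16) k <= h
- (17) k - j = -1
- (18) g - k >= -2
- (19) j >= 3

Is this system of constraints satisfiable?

Unsatisfiable

From constraints 4 and 15: h ≥ n ≥ 4. From constraints 10 and 19: m ≥ j ≥ 3. Hence h + m ≥ 7. But constraint 1 requires h + m = 6, and 6 < 7. Contradiction.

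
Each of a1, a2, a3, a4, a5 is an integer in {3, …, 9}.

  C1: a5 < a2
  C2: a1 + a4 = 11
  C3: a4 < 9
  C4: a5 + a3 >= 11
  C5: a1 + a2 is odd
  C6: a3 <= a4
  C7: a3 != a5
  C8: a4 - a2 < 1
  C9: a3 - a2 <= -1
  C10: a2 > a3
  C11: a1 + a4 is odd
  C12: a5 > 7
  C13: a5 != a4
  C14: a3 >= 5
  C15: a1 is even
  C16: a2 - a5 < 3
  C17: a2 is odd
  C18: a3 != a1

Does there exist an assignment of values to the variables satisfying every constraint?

The assignment a1 = 4, a2 = 9, a3 = 5, a4 = 7, a5 = 8 works:
  constraint 2 holds since a1 + a4 = 11.
  constraint 4 holds since a5 + a3 = 13.
  constraint 8 holds since a4 - a2 = -2.
The rest check out directly.

Satisfiable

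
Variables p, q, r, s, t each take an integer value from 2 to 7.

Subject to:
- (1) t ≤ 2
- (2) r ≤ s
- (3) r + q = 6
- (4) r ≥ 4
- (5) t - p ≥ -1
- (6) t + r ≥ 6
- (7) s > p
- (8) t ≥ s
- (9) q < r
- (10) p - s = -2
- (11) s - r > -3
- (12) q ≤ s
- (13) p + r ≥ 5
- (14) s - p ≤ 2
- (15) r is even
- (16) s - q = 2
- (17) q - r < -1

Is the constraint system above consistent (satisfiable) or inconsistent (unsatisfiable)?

Unsatisfiable

From constraints 2 and 4: s ≥ r and r ≥ 4, so s ≥ 4. From constraints 1 and 8: s ≤ t and t ≤ 2, so s ≤ 2. But 2 < 4, so no value of s works.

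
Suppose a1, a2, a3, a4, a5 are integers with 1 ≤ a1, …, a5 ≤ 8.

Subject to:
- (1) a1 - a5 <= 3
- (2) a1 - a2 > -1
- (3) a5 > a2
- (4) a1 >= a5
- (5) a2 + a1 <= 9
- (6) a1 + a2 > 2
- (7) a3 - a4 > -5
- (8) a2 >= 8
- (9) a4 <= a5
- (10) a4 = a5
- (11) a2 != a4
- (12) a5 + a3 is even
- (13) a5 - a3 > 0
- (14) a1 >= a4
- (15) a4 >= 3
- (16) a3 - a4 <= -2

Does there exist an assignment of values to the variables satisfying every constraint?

Unsatisfiable

From constraint 8: a2 ≥ 8. From constraints 14 and 15: a1 ≥ a4 ≥ 3. Hence a2 + a1 ≥ 11. But constraint 5 requires a2 + a1 ≤ 9, and 9 < 11. Contradiction.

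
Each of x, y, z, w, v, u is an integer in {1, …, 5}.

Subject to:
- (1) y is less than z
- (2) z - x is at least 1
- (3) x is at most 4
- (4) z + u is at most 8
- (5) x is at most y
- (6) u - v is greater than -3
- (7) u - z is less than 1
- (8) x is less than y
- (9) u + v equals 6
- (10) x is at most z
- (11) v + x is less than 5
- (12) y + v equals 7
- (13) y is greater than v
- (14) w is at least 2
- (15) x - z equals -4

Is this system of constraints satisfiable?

Satisfiable

Take x = 1, y = 4, z = 5, w = 5, v = 3, u = 3. Then constraint 2: z - x = 4; constraint 4: z + u = 8; constraint 6: u - v = 0, and every other listed constraint is also met.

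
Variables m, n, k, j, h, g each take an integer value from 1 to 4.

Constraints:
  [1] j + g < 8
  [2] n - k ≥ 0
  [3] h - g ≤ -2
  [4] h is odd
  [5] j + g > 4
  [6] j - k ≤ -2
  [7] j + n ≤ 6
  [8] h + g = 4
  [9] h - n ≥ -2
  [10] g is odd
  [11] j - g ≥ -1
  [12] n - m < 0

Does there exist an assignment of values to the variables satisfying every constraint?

Unsatisfiable

Constraints 2, 3, 6, 9, and 11 give g − h ≥ 2, h − n ≥ -2, n − k ≥ 0, k − j ≥ 2, j − g ≥ -1.
Adding all 5 inequalities: the left sides telescope to 0, and the right sides sum to 2 + (-2) + 0 + 2 + (-1) = 1. So 0 ≥ 1, which is false.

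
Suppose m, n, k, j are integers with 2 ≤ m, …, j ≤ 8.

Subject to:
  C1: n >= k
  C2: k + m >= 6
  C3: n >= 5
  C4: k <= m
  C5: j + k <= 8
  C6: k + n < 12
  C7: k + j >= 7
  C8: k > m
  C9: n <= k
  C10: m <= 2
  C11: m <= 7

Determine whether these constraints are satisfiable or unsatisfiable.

From constraints 3 and 9: k ≥ n and n ≥ 5, so k ≥ 5. From constraints 4 and 10: k ≤ m and m ≤ 2, so k ≤ 2. But 2 < 5, so no value of k works.

Unsatisfiable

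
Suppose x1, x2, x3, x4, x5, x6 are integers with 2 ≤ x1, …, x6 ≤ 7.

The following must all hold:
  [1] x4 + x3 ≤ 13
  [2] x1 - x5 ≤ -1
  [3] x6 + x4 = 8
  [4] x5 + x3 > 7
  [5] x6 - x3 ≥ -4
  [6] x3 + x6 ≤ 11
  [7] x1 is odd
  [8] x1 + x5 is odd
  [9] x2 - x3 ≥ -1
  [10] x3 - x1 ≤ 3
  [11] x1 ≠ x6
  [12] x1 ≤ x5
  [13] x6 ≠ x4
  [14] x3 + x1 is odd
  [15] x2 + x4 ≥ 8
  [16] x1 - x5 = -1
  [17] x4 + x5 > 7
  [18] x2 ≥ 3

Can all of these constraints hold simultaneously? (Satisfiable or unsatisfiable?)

Satisfiable

Take x1 = 3, x2 = 5, x3 = 6, x4 = 6, x5 = 4, x6 = 2. Then constraint 1: x4 + x3 = 12; constraint 2: x1 - x5 = -1; constraint 3: x6 + x4 = 8, and every other listed constraint is also met.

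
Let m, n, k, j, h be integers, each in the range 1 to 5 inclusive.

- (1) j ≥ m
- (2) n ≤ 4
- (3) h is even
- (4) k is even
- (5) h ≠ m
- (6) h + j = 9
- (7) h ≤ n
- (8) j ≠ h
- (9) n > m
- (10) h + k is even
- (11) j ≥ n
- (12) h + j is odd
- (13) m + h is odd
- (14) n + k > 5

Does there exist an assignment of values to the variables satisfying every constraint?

Satisfiable

Setting (m, n, k, j, h) = (3, 4, 4, 5, 4) satisfies everything: constraint 6: h + j = 9; constraint 14: n + k = 8, and the others follow.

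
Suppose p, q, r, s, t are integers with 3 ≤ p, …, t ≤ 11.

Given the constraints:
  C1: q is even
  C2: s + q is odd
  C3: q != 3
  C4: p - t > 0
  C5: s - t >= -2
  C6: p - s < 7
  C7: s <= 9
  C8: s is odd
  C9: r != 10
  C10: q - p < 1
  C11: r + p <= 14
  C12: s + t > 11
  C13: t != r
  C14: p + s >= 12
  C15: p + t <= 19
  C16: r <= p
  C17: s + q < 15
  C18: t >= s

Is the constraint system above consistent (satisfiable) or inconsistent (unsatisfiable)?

Satisfiable

The assignment p = 9, q = 8, r = 5, s = 5, t = 7 works:
  constraint 4 holds since p - t = 2.
  constraint 5 holds since s - t = -2.
  constraint 6 holds since p - s = 4.
The rest check out directly.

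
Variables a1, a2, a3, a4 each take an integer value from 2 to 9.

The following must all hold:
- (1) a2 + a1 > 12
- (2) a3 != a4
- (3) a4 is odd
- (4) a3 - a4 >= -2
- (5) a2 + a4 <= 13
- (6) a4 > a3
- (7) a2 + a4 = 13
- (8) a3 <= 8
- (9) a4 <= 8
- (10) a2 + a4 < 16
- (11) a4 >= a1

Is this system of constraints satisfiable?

Satisfiable

One satisfying assignment is a1 = 5, a2 = 8, a3 = 4, a4 = 5.
For the less obvious constraints — constraint 1: a2 + a1 = 13; constraint 4: a3 - a4 = -1; constraint 5: a2 + a4 = 13 — and the others hold by inspection.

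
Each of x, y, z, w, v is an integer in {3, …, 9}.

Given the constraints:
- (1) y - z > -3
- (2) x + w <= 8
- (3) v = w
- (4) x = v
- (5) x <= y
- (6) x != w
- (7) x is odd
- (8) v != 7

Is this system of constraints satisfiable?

Unsatisfiable

From constraints 3 and 4, x = v = w, so x = w. But constraint 6 says x ≠ w. Contradiction.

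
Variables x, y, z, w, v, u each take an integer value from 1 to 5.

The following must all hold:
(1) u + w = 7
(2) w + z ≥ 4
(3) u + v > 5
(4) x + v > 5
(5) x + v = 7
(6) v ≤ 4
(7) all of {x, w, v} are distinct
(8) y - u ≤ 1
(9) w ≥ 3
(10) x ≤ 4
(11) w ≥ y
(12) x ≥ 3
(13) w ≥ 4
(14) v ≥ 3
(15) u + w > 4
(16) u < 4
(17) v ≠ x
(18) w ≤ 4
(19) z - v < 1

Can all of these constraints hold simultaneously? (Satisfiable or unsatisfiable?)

Constraints 6, 9, 10, 12, 14, and 18 confine each of x, w, v to the 2 values {3, 4}.
Constraint 7 requires all 3 of them to be distinct, but only 2 values are available — impossible by the pigeonhole principle.

Unsatisfiable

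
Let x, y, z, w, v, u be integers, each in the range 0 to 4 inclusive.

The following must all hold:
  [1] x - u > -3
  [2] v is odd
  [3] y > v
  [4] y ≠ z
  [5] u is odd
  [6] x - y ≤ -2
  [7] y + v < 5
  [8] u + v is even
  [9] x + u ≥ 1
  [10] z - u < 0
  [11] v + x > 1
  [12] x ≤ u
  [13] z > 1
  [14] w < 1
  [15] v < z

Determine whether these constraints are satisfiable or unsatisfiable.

One satisfying assignment is x = 1, y = 3, z = 2, w = 0, v = 1, u = 3.
For the less obvious constraints — constraint 1: x - u = -2; constraint 6: x - y = -2 — and the others hold by inspection.

Satisfiable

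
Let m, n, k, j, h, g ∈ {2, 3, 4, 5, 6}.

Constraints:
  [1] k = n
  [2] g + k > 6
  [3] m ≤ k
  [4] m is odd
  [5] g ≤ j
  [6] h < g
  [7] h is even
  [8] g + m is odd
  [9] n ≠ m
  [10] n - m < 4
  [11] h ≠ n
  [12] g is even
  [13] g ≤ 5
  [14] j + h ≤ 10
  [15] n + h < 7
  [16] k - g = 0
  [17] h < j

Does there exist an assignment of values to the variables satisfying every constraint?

Satisfiable

Setting (m, n, k, j, h, g) = (3, 4, 4, 6, 2, 4) satisfies everything: constraint 2: g + k = 8; constraint 10: n - m = 1, and the others follow.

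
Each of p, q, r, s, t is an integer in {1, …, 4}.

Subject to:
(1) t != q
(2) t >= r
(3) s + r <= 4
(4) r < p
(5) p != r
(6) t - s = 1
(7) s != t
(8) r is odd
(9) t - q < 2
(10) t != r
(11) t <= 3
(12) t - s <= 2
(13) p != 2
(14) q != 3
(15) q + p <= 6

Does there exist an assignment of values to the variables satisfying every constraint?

The assignment p = 3, q = 1, r = 1, s = 1, t = 2 works:
  constraint 3 holds since s + r = 2.
  constraint 6 holds since t - s = 1.
  constraint 9 holds since t - q = 1.
The rest check out directly.

Satisfiable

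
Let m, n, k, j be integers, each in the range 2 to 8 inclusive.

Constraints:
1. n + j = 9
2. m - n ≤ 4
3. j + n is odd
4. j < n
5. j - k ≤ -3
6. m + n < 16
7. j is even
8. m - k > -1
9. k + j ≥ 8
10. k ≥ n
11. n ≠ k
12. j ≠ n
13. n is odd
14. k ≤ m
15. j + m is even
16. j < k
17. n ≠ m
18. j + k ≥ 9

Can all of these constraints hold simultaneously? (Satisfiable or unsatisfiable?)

Take m = 8, n = 7, k = 8, j = 2. Then constraint 1: n + j = 9; constraint 2: m - n = 1, and every other listed constraint is also met.

Satisfiable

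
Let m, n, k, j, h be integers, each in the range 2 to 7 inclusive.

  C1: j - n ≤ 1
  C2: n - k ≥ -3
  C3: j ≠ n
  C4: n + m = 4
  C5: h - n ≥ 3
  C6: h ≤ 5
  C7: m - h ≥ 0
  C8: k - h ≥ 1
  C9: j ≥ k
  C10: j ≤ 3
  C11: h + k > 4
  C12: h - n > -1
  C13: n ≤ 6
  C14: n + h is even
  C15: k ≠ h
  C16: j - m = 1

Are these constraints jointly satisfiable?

Unsatisfiable

Constraints 2, 5, and 8 give k − h ≥ 1, h − n ≥ 3, n − k ≥ -3.
Adding all 3 inequalities: the left sides telescope to 0, and the right sides sum to 1 + 3 + (-3) = 1. So 0 ≥ 1, which is false.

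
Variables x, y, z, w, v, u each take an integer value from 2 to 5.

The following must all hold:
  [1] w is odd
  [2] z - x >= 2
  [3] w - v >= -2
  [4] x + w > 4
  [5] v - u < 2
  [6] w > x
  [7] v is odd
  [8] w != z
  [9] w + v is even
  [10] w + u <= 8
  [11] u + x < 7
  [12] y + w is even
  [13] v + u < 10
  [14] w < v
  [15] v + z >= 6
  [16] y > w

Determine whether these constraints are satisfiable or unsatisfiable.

Setting (x, y, z, w, v, u) = (2, 5, 4, 3, 5, 4) satisfies everything: constraint 2: z - x = 2; constraint 3: w - v = -2, and the others follow.

Satisfiable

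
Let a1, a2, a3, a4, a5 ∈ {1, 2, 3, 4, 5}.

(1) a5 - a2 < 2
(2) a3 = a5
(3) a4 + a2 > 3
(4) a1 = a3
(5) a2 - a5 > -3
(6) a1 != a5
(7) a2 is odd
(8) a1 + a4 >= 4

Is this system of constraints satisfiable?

From constraints 2 and 4, a1 = a3 = a5, so a1 = a5. But constraint 6 says a1 ≠ a5. Contradiction.

Unsatisfiable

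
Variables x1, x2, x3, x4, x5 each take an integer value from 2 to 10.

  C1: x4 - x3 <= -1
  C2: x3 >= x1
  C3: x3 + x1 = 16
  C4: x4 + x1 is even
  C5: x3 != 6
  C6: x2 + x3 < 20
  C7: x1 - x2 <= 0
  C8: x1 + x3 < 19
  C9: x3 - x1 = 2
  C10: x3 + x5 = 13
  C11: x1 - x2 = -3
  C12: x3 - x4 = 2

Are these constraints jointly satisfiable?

Setting (x1, x2, x3, x4, x5) = (7, 10, 9, 7, 4) satisfies everything: constraint 1: x4 - x3 = -2; constraint 3: x3 + x1 = 16, and the others follow.

Satisfiable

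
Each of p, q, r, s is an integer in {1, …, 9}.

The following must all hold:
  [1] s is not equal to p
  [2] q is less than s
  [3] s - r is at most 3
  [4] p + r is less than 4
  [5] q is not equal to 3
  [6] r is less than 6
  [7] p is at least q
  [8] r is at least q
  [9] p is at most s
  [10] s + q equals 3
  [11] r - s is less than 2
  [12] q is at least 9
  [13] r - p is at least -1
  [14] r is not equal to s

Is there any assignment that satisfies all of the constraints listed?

From constraints 8 and 12: r ≥ q and q ≥ 9, so r ≥ 9. From constraint 6: r ≤ 5. But 5 < 9, so no value of r works.

Unsatisfiable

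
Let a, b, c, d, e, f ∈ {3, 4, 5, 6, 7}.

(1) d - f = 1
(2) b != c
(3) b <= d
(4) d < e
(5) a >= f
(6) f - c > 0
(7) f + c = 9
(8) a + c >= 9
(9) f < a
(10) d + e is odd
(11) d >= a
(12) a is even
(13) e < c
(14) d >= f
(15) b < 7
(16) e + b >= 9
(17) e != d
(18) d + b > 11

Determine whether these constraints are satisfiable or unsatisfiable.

Unsatisfiable

Constraints 4, 6, 9, 11, and 13 give d < e, e < c, c < f, f < a, a ≤ d. Chaining: d < e < c < f < a ≤ d, which forces d < d — impossible.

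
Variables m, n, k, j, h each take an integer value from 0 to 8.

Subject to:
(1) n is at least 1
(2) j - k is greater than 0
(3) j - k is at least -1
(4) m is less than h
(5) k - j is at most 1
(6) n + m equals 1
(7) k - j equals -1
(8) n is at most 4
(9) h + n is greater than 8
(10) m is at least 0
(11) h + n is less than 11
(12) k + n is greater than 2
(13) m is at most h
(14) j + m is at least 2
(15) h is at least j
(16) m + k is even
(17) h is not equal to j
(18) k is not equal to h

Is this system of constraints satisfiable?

Setting (m, n, k, j, h) = (0, 1, 2, 3, 8) satisfies everything: constraint 2: j - k = 1; constraint 3: j - k = 1; constraint 5: k - j = -1, and the others follow.

Satisfiable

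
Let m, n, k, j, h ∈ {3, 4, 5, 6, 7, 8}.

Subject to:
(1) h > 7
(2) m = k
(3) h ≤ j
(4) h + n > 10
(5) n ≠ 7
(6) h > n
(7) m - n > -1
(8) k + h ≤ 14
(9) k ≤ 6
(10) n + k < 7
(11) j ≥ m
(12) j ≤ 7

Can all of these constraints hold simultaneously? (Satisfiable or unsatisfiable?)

From constraint 1: h ≥ 8. From constraints 3 and 12: h ≤ j and j ≤ 7, so h ≤ 7. But 7 < 8, so no value of h works.

Unsatisfiable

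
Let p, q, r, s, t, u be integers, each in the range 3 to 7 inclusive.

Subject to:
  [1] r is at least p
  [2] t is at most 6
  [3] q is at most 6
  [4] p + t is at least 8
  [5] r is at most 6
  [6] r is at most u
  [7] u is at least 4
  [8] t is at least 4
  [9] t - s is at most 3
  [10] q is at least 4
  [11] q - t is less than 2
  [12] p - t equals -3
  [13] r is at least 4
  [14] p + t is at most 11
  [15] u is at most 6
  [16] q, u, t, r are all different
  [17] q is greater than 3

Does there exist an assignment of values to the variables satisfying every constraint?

Unsatisfiable

Constraints 2, 3, 5, 7, 8, 10, 13, and 15 confine each of q, u, t, r to the 3 values {4, …, 6}.
Constraint 16 requires all 4 of them to be distinct, but only 3 values are available — impossible by the pigeonhole principle.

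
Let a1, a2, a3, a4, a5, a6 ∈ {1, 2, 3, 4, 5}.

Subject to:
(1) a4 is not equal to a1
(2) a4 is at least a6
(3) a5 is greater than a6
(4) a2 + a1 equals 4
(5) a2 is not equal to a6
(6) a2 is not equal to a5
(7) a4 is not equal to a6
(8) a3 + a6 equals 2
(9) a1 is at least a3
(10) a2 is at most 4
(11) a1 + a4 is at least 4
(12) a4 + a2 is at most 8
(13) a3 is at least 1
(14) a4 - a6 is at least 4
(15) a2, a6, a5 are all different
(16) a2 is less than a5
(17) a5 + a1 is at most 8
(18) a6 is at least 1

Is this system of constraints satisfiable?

Try a1 = 2, a2 = 2, a3 = 1, a4 = 5, a5 = 5, a6 = 1.
Check constraint 4: a2 + a1 = 4; constraint 8: a3 + a6 = 2; constraint 11: a1 + a4 = 7. The remaining constraints are straightforward to verify.

Satisfiable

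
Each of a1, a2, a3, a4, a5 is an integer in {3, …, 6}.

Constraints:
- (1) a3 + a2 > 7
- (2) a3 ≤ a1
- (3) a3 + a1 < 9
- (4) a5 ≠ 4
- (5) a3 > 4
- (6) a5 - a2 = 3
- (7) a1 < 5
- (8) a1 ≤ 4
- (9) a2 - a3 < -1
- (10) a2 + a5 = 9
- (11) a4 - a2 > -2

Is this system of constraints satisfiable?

Unsatisfiable

From constraint 5: a3 ≥ 5. From constraints 2 and 8: a3 ≤ a1 and a1 ≤ 4, so a3 ≤ 4. But 4 < 5, so no value of a3 works.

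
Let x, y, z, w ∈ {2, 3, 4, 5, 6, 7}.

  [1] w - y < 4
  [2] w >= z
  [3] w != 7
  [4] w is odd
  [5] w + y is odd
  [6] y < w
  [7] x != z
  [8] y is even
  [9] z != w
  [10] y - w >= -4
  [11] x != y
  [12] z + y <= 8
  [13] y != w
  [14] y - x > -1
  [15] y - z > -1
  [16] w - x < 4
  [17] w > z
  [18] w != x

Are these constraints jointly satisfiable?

Try x = 3, y = 4, z = 2, w = 5.
Check constraint 1: w - y = 1; constraint 10: y - w = -1. The remaining constraints are straightforward to verify.

Satisfiable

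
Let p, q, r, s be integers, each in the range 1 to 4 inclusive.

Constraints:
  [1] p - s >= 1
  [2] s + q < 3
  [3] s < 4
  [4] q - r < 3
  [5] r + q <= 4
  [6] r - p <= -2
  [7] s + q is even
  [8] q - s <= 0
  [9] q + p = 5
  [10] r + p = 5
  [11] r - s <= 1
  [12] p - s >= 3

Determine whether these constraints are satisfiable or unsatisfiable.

Try p = 4, q = 1, r = 1, s = 1.
Check constraint 1: p - s = 3; constraint 2: s + q = 2. The remaining constraints are straightforward to verify.

Satisfiable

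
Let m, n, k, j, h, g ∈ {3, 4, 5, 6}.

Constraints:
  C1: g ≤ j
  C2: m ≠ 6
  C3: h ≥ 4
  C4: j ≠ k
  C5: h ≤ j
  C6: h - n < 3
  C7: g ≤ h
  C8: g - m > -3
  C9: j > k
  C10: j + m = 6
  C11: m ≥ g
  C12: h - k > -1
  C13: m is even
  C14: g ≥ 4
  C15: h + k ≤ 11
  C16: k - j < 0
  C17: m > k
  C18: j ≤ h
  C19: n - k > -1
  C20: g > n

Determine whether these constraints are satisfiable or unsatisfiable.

Unsatisfiable

From constraints 3 and 5: j ≥ h ≥ 4. From constraints 11 and 14: m ≥ g ≥ 4. Hence j + m ≥ 8. But constraint 10 requires j + m = 6, and 6 < 8. Contradiction.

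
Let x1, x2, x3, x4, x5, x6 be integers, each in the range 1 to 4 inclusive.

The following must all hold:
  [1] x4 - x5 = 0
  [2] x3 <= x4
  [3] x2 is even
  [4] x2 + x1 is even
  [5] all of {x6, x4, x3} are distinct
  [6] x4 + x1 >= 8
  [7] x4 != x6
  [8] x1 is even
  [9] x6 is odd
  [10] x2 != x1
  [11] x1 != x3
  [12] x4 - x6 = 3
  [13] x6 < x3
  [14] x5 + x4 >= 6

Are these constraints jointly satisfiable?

Try x1 = 4, x2 = 2, x3 = 2, x4 = 4, x5 = 4, x6 = 1.
Check constraint 1: x4 - x5 = 0; constraint 6: x4 + x1 = 8; constraint 12: x4 - x6 = 3. The remaining constraints are straightforward to verify.

Satisfiable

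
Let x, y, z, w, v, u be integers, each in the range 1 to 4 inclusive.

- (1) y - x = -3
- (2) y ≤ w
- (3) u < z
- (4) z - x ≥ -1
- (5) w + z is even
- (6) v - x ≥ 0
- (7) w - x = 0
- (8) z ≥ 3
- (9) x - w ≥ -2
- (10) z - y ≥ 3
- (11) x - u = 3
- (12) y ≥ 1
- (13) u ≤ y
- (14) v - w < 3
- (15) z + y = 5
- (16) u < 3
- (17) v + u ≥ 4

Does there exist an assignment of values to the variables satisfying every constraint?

Take x = 4, y = 1, z = 4, w = 4, v = 4, u = 1. Then constraint 1: y - x = -3; constraint 4: z - x = 0, and every other listed constraint is also met.

Satisfiable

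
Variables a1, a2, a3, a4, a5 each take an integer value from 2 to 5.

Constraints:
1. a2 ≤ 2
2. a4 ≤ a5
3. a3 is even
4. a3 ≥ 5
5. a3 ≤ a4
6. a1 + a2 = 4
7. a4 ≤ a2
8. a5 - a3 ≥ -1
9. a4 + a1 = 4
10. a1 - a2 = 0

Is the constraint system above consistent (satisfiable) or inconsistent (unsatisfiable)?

Unsatisfiable

From constraints 4 and 5: a4 ≥ a3 and a3 ≥ 5, so a4 ≥ 5. From constraints 1 and 7: a4 ≤ a2 and a2 ≤ 2, so a4 ≤ 2. But 2 < 5, so no value of a4 works.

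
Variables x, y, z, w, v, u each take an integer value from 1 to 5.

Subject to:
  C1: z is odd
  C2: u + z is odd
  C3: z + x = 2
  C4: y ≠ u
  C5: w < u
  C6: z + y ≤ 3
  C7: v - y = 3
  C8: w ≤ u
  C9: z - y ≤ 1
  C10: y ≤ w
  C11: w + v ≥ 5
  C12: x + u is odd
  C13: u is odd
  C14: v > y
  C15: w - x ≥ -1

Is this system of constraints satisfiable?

Constraint 13 makes u odd and constraint 1 makes z odd, so u + z must be even. Constraint 2 says u + z is odd — contradiction.

Unsatisfiable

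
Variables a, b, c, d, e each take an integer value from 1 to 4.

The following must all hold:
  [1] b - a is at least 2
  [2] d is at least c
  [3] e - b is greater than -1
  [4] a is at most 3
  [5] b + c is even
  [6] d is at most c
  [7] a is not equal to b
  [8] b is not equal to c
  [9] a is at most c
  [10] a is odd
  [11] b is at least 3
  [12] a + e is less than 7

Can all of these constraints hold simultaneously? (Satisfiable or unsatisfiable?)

Satisfiable

Setting (a, b, c, d, e) = (1, 3, 1, 1, 3) satisfies everything: constraint 1: b - a = 2; constraint 3: e - b = 0; constraint 12: a + e = 4, and the others follow.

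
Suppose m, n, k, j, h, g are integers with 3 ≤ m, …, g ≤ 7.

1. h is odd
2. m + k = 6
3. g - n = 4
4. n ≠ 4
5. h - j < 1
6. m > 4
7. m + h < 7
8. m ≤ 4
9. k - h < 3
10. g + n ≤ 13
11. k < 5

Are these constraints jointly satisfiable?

Unsatisfiable

From constraint 6: m ≥ 5. From constraint 8: m ≤ 4. But 4 < 5, so no value of m works.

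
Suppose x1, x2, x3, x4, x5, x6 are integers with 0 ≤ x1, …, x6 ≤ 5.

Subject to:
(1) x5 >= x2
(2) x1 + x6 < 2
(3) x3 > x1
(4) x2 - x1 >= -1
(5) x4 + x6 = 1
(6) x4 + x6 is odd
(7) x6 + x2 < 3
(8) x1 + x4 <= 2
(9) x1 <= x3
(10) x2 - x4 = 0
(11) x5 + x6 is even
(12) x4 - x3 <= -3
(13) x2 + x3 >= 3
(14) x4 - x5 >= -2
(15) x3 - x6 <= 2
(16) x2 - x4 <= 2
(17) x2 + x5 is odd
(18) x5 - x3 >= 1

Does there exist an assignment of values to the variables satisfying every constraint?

Constraints 12, 14, and 18 give x3 − x4 ≥ 3, x4 − x5 ≥ -2, x5 − x3 ≥ 1.
Adding all 3 inequalities: the left sides telescope to 0, and the right sides sum to 3 + (-2) + 1 = 2. So 0 ≥ 2, which is false.

Unsatisfiable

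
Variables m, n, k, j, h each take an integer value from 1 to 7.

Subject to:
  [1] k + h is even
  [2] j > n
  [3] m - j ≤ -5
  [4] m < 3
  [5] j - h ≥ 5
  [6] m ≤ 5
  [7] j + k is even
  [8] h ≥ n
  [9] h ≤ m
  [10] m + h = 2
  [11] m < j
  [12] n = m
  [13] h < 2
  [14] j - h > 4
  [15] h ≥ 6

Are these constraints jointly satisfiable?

From constraints 9 and 15: m ≥ h and h ≥ 6, so m ≥ 6. From constraint 6: m ≤ 5. But 5 < 6, so no value of m works.

Unsatisfiable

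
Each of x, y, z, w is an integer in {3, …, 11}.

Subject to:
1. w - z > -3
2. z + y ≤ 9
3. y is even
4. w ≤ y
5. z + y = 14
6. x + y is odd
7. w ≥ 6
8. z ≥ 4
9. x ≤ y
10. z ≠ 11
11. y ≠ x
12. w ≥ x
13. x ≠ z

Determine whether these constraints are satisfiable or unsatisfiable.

Unsatisfiable

From constraint 8: z ≥ 4. From constraints 4 and 7: y ≥ w ≥ 6. Hence z + y ≥ 10. But constraint 2 requires z + y ≤ 9, and 9 < 10. Contradiction.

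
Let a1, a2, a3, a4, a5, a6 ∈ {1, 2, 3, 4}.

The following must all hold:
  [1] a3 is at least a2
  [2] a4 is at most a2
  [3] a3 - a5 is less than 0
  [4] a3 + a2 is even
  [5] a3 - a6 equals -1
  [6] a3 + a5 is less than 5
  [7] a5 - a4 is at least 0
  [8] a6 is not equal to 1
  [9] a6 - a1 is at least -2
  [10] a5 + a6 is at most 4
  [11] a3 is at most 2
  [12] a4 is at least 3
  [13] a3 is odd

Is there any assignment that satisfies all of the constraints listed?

Unsatisfiable

From constraints 2 and 12: a2 ≥ a4 and a4 ≥ 3, so a2 ≥ 3. From constraints 1 and 11: a2 ≤ a3 and a3 ≤ 2, so a2 ≤ 2. But 2 < 3, so no value of a2 works.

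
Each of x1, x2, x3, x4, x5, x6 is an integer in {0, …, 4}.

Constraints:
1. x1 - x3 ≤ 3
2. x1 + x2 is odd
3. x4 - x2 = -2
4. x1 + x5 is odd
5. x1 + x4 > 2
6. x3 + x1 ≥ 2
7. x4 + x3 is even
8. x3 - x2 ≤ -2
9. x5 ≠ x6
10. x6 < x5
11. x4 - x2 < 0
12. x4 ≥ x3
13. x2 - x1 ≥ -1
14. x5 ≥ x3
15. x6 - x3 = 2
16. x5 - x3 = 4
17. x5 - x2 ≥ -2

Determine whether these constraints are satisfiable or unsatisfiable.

Satisfiable

Take x1 = 3, x2 = 4, x3 = 0, x4 = 2, x5 = 4, x6 = 2. Then constraint 1: x1 - x3 = 3; constraint 3: x4 - x2 = -2; constraint 5: x1 + x4 = 5, and every other listed constraint is also met.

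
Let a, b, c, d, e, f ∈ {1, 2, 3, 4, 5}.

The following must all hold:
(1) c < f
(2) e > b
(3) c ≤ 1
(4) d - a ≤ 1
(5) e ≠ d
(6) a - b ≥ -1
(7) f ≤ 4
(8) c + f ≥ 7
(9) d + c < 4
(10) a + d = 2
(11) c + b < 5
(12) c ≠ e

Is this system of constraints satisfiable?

Unsatisfiable

From constraint 3: c ≤ 1. From constraint 7: f ≤ 4. Hence c + f ≤ 5. But constraint 8 requires c + f ≥ 7, and 7 > 5. Contradiction.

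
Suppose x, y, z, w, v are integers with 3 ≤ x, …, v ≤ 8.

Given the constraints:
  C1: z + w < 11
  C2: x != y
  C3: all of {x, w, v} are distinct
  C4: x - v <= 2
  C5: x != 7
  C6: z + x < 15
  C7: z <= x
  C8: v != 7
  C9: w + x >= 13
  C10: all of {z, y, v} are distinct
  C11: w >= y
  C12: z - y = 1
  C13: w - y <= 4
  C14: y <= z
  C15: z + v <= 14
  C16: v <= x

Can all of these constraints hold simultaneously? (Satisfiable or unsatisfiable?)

Setting (x, y, z, w, v) = (8, 4, 5, 5, 6) satisfies everything: constraint 1: z + w = 10; constraint 4: x - v = 2; constraint 6: z + x = 13, and the others follow.

Satisfiable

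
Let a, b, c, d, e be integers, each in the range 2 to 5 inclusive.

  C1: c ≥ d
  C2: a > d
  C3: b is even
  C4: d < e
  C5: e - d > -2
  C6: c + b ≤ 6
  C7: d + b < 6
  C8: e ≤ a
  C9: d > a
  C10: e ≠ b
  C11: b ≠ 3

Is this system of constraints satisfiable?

Unsatisfiable

Constraints 4, 8, and 9 give e ≤ a, a < d, d < e. Chaining: e ≤ a < d < e, which forces e < e — impossible.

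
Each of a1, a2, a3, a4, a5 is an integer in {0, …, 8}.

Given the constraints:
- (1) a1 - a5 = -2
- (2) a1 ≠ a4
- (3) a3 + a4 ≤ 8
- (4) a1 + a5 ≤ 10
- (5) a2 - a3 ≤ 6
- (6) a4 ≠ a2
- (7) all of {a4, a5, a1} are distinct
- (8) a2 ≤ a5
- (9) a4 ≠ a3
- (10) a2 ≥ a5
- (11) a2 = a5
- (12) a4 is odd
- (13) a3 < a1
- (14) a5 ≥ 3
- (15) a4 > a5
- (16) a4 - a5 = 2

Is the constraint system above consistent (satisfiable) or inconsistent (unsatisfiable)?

One satisfying assignment is a1 = 3, a2 = 5, a3 = 1, a4 = 7, a5 = 5.
For the less obvious constraints — constraint 1: a1 - a5 = -2; constraint 3: a3 + a4 = 8 — and the others hold by inspection.

Satisfiable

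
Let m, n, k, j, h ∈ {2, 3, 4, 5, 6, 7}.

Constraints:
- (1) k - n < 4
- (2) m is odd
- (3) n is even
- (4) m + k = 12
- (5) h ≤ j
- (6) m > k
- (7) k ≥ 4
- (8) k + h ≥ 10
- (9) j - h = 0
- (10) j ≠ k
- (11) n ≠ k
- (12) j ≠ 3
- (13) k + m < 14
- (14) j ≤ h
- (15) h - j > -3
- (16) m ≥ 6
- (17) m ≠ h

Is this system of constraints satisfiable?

Satisfiable

Take m = 7, n = 2, k = 5, j = 6, h = 6. Then constraint 1: k - n = 3; constraint 4: m + k = 12; constraint 8: k + h = 11, and every other listed constraint is also met.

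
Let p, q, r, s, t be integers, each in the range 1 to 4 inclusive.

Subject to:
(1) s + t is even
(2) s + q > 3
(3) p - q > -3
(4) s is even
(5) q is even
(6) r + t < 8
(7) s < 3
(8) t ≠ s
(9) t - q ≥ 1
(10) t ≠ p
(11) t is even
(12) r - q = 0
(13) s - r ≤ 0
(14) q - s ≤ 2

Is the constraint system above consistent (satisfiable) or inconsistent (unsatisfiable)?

Satisfiable

Try p = 2, q = 2, r = 2, s = 2, t = 4.
Check constraint 2: s + q = 4; constraint 3: p - q = 0; constraint 6: r + t = 6. The remaining constraints are straightforward to verify.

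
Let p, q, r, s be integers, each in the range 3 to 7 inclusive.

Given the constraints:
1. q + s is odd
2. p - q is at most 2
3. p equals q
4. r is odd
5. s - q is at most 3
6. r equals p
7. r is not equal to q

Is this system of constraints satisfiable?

Unsatisfiable

From constraints 3 and 6, r = p = q, so r = q. But constraint 7 says r ≠ q. Contradiction.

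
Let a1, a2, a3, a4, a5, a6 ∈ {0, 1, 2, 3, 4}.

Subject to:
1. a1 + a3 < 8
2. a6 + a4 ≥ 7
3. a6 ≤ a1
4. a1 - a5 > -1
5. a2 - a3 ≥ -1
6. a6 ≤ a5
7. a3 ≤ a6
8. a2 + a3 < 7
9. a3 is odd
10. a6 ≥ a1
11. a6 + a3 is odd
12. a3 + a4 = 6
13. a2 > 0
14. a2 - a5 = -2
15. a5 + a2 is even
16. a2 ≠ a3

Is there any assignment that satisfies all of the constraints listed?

Take a1 = 4, a2 = 2, a3 = 3, a4 = 3, a5 = 4, a6 = 4. Then constraint 1: a1 + a3 = 7; constraint 2: a6 + a4 = 7, and every other listed constraint is also met.

Satisfiable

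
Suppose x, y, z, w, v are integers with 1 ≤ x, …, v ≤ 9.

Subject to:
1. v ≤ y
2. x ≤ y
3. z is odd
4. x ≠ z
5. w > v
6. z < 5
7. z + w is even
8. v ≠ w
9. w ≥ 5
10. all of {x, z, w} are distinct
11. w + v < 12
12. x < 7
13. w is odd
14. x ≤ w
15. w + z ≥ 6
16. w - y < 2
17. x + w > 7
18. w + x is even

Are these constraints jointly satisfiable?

One satisfying assignment is x = 3, y = 7, z = 1, w = 7, v = 2.
For the less obvious constraints — constraint 11: w + v = 9; constraint 15: w + z = 8 — and the others hold by inspection.

Satisfiable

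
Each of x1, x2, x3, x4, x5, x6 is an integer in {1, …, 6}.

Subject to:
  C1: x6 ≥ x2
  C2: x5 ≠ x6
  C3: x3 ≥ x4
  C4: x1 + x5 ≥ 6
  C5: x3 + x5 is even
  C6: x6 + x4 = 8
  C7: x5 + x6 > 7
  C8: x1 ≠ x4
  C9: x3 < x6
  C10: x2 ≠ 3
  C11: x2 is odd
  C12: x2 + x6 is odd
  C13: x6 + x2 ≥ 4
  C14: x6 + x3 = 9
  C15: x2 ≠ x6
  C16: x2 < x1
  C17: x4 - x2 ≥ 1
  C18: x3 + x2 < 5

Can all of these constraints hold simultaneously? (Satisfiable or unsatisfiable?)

Satisfiable

Setting (x1, x2, x3, x4, x5, x6) = (3, 1, 3, 2, 3, 6) satisfies everything: constraint 4: x1 + x5 = 6; constraint 6: x6 + x4 = 8; constraint 7: x5 + x6 = 9, and the others follow.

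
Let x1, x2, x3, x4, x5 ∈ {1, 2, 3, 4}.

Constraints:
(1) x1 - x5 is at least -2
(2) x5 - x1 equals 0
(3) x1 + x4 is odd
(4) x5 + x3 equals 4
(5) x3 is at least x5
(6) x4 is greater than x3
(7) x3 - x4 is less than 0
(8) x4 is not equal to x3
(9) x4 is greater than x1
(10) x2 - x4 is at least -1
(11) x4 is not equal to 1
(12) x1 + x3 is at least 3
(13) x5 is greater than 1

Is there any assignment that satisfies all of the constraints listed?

Satisfiable

Take x1 = 2, x2 = 3, x3 = 2, x4 = 3, x5 = 2. Then constraint 1: x1 - x5 = 0; constraint 2: x5 - x1 = 0; constraint 4: x5 + x3 = 4, and every other listed constraint is also met.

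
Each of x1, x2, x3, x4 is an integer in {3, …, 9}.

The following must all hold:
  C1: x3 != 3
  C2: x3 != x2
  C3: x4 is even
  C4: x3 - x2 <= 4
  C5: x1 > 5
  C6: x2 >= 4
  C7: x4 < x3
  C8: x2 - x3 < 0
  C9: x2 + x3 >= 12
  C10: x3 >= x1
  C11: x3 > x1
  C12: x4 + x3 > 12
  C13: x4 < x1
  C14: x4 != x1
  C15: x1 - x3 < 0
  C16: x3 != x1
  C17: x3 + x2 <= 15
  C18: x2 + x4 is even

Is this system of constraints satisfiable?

Satisfiable

Setting (x1, x2, x3, x4) = (8, 6, 9, 6) satisfies everything: constraint 4: x3 - x2 = 3; constraint 8: x2 - x3 = -3; constraint 9: x2 + x3 = 15, and the others follow.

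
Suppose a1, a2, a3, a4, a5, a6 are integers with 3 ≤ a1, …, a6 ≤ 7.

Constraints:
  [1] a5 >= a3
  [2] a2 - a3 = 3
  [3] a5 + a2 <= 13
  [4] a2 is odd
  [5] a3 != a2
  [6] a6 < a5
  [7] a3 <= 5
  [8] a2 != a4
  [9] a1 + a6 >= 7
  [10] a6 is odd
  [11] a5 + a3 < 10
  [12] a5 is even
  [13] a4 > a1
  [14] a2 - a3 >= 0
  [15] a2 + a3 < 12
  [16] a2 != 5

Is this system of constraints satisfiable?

Satisfiable

Try a1 = 4, a2 = 7, a3 = 4, a4 = 5, a5 = 4, a6 = 3.
Check constraint 2: a2 - a3 = 3; constraint 3: a5 + a2 = 11. The remaining constraints are straightforward to verify.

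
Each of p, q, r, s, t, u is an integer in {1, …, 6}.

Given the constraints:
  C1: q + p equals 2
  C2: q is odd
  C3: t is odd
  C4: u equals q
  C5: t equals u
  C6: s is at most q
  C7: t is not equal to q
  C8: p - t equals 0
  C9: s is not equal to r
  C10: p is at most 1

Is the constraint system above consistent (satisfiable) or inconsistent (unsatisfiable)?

From constraints 4 and 5, t = u = q, so t = q. But constraint 7 says t ≠ q. Contradiction.

Unsatisfiable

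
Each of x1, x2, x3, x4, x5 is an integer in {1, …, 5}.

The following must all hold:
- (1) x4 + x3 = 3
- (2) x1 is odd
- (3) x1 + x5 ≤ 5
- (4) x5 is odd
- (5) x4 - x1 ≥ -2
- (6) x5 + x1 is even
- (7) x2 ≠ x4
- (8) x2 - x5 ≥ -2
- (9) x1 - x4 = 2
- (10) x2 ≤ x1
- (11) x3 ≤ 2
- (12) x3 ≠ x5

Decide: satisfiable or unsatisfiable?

Satisfiable

The assignment x1 = 3, x2 = 2, x3 = 2, x4 = 1, x5 = 1 works:
  constraint 1 holds since x4 + x3 = 3.
  constraint 3 holds since x1 + x5 = 4.
  constraint 5 holds since x4 - x1 = -2.
The rest check out directly.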